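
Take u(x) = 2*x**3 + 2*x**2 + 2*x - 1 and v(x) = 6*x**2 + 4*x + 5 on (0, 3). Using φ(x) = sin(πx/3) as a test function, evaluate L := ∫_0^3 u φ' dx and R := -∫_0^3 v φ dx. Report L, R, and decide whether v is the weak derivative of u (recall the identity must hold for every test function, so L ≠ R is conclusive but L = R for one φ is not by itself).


LHS = -210/π + 648/π^3, RHS = -228/π + 648/π^3. No, v is not the weak derivative of u.

u(x) = 2*x**3 + 2*x**2 + 2*x - 1, classical derivative u'(x) = 6*x**2 + 4*x + 2.
φ(x) = sin(πx/3), so φ'(x) = π*cos(π*x/3)/3.
Note φ(0) = φ(3) = 0, so the boundary term u·φ vanishes.
LHS = ∫_0^3 u(x) φ'(x) dx = ∫_0^3 (2*π*x^3*cos(π*x/3)/3 + 2*π*x^2*cos(π*x/3)/3 + 2*π*x*cos(π*x/3)/3 - π*cos(π*x/3)/3) dx. Term by term:
  ∫_0^3 -π*cos(π*x/3)/3 dx = 0;  ∫_0^3 2*π*x*cos(π*x/3)/3 dx = -12/π;  ∫_0^3 2*π*x^2*cos(π*x/3)/3 dx = -36/π;
  ∫_0^3 2*π*x^3*cos(π*x/3)/3 dx = -162/π + 648/π^3.
Sum: 0 − 12/π − 36/π + -162/π + 648/π^3 = -210/π + 648/π^3.
So LHS = -210/π + 648/π^3.
∫_0^3 v(x) φ(x) dx = ∫_0^3 (6*x^2*sin(π*x/3) + 4*x*sin(π*x/3) + 5*sin(π*x/3)) dx. Term by term:
  ∫_0^3 5*sin(π*x/3) dx = 30/π;  ∫_0^3 4*x*sin(π*x/3) dx = 36/π;  ∫_0^3 6*x^2*sin(π*x/3) dx = -648/π^3 + 162/π.
Sum: 30/π + 36/π + -648/π^3 + 162/π = -648/π^3 + 228/π.
So RHS = -∫_0^3 v(x) φ(x) dx = -228/π + 648/π^3.
LHS − RHS = 18/π ≠ 0, so the identity fails.
(For a valid weak derivative the identity must hold for EVERY test function, in particular this one. The failure shows v is NOT the weak derivative of u.)
Correct weak derivative would be u'(x) = 6*x**2 + 4*x + 2.


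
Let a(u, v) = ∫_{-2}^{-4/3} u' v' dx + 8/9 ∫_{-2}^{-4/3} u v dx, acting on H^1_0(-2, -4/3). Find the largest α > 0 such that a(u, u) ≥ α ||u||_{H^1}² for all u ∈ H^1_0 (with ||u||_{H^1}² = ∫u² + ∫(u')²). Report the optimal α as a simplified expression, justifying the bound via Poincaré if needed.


α = (32 + 81*π^2)/(9*(4 + 9*π^2))

Coercivity of a(·,·) on H^1_0(-2, -4/3) means a(u, u) ≥ α ||u||_{H^1}² for every u ∈ H^1_0.
The interval has length L = 2/3, and Poincaré/coercivity depend only on L. Here a(u, u) = ∫(u')² + (8/9)·∫u².
Here 0 < c = 8/9 < 1. The condition a(u,u) ≥ α||u||_{H^1}² reads (1−α)∫(u')² ≥ (α−c)∫u². Any admissible α is ≤ 1 (rapidly oscillating u have ∫u²/∫(u')² → 0), and α = 1 would force 0 ≥ (1−c)∫u², impossible since c < 1; so 1−α > 0. By the sharp Poincaré inequality on H^1_0 of an interval of length L, ∫(u')² ≥ (π/L)²∫u² with equality for the first sine mode sin(π(x−x₀)/L) (x₀ the left endpoint), so the inequality holds for all u iff (1−α)(π/L)² ≥ α − c, i.e. α ≤ ((π/L)² + c)/((π/L)² + 1) = (1 + c(L/π)²)/(1 + (L/π)²). With (π/L)² = 9*π^2/4 and c = 8/9, the largest admissible constant is α = ((π/L)² + c)/((π/L)² + 1).
Simplifying, α = (32 + 81*π^2)/(9*(4 + 9*π^2)).


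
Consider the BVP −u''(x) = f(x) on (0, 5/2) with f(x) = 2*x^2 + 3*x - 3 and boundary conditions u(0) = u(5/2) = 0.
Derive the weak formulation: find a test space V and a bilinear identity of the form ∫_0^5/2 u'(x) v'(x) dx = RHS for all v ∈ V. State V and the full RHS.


V = H^1_0(0, 5/2) (so v(0) = v(5/2) = 0); weak form: ∫_0^5/2 u'v' dx = ∫_0^5/2 (2*x^2 + 3*x - 3) v dx for all v ∈ V.

Multiply both sides by a test function v and integrate from 0 to 5/2:
  ∫_0^5/2 −u''(x) v(x) dx = ∫_0^5/2 f(x) v(x) dx.
Integrate the LHS by parts once:
  ∫_0^5/2 −u'' v dx = −[u'(x) v(x)]_0^5/2 + ∫_0^5/2 u'(x) v'(x) dx.
Thus ∫_0^5/2 u'(x) v'(x) dx = ∫_0^5/2 f(x) v(x) dx + [u'(x) v(x)]_0^5/2.
Choose V so that boundary terms are either known or forced to vanish.
u is Dirichlet: u(0) = u(5/2) = 0. Let V = H^1_0(0, 5/2); then v(0) = v(5/2) = 0, and [u' v]_0^5/2 = 0.
Weak formulation: find u (satisfying any essential BC) such that ∫_0^5/2 u'(x) v'(x) dx = ∫_0^5/2 f v dx for all v ∈ V.
Substituting f(x) = 2*x^2 + 3*x - 3, the right-hand side is ∫_0^5/2 (2*x^2 + 3*x - 3) v dx.


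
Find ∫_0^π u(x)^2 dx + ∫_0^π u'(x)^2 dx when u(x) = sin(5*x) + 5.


||u||_{H^1(0,π)}^2 = 4 + 38*π

u'(x) = 5*cos(5*x).
Expand u² and (u')² and integrate term by term on (0, π), using: for integers n ≥ 1, ∫_0^π sin²(nx) dx = ∫_0^π cos²(nx) dx = π/2; for n ≠ n', ∫_0^π sin(nx)sin(n'x) dx = ∫_0^π cos(nx)cos(n'x) dx = 0; and by product-to-sum, ∫_0^π sin(nx)cos(n'x) dx = ½∫_0^π [sin((n+n')x) + sin((n−n')x)] dx, which is 0 when n+n' is even and 2n/(n²−n'²) when n+n' is odd (it need not vanish on (0, π)). For the constant mode: ∫_0^π 1 dx = π, ∫_0^π cos(nx) dx = 0, ∫_0^π sin(nx) dx = (1−(−1)^n)/n.
  u² squared terms: (5)²·∫1 dx = 25·π = 25*π;  (1)²·∫sin(5x)² dx = 1·π/2 = π/2.
  u² cross terms: 2·(5)·(1)·∫1·sin(5x) dx = 10·(2/5) = 4.
  So ∫_0^π u² dx = 25*π + π/2 + 4 = 4 + 51*π/2.
  (u')² squared terms: (5)²·∫cos(5x)² dx = 25·π/2 = 25*π/2.
  So ∫_0^π (u')² dx = 25*π/2.
||u||_{H^1}^2 = (4 + 51*π/2) + (25*π/2) = 4 + 38*π.


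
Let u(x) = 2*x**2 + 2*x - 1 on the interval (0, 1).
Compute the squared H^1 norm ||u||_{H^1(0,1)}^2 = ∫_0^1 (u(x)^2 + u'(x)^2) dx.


||u||_{H^1}^2 = 287/15

The H^1 norm (squared) on an interval (0, L) is
  ||u||_{H^1}^2 = ∫_0^L u(x)^2 dx + ∫_0^L u'(x)^2 dx.
Compute u'(x) = 4*x + 2.
Then u(x)^2 = 4*x**4 + 8*x**3 - 4*x + 1 and u'(x)^2 = 16*x**2 + 16*x + 4.
Integrate each monomial from 0 to 1 using ∫_0^1 c·x^n dx = c·1^(n+1)/(n+1):
  ∫_0^1 u(x)^2 dx = ∫_0^1 (4*x^4 + 8*x^3 - 4*x + 1) dx. Term by term:
    ∫_0^1 4*x^4 dx = 4/5;  ∫_0^1 8*x^3 dx = 2;  ∫_0^1 -4*x dx = -2;
    ∫_0^1 1 dx = 1.
  Sum: 4/5 + 2 − 2 + 1 = 9/5.
  ∫_0^1 u'(x)^2 dx = ∫_0^1 (16*x^2 + 16*x + 4) dx. Term by term:
    ∫_0^1 16*x^2 dx = 16/3;  ∫_0^1 16*x dx = 8;  ∫_0^1 4 dx = 4.
  Sum: 16/3 + 8 + 4 = 52/3.
Adding: ||u||_{H^1}^2 = 9/5 + 52/3 = 287/15.


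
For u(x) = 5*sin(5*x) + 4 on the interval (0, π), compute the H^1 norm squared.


||u||_{H^1(0,π)}^2 = 16 + 341*π

u'(x) = 25*cos(5*x).
Expand u² and (u')² and integrate term by term on (0, π), using: for integers n ≥ 1, ∫_0^π sin²(nx) dx = ∫_0^π cos²(nx) dx = π/2; for n ≠ n', ∫_0^π sin(nx)sin(n'x) dx = ∫_0^π cos(nx)cos(n'x) dx = 0; and by product-to-sum, ∫_0^π sin(nx)cos(n'x) dx = ½∫_0^π [sin((n+n')x) + sin((n−n')x)] dx, which is 0 when n+n' is even and 2n/(n²−n'²) when n+n' is odd (it need not vanish on (0, π)). For the constant mode: ∫_0^π 1 dx = π, ∫_0^π cos(nx) dx = 0, ∫_0^π sin(nx) dx = (1−(−1)^n)/n.
  u² squared terms: (4)²·∫1 dx = 16·π = 16*π;  (5)²·∫sin(5x)² dx = 25·π/2 = 25*π/2.
  u² cross terms: 2·(4)·(5)·∫1·sin(5x) dx = 40·(2/5) = 16.
  So ∫_0^π u² dx = 16*π + 25*π/2 + 16 = 16 + 57*π/2.
  (u')² squared terms: (25)²·∫cos(5x)² dx = 625·π/2 = 625*π/2.
  So ∫_0^π (u')² dx = 625*π/2.
||u||_{H^1}^2 = (16 + 57*π/2) + (625*π/2) = 16 + 341*π.


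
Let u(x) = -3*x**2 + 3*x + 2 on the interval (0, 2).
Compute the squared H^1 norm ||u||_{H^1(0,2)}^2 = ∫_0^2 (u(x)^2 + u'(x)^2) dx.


||u||_{H^1}^2 = 258/5

The H^1 norm (squared) on an interval (0, L) is
  ||u||_{H^1}^2 = ∫_0^L u(x)^2 dx + ∫_0^L u'(x)^2 dx.
Compute u'(x) = 3 - 6*x.
Then u(x)^2 = 9*x**4 - 18*x**3 - 3*x**2 + 12*x + 4 and u'(x)^2 = 36*x**2 - 36*x + 9.
Integrate each monomial from 0 to 2 using ∫_0^2 c·x^n dx = c·2^(n+1)/(n+1):
  ∫_0^2 u(x)^2 dx = ∫_0^2 (9*x^4 - 18*x^3 - 3*x^2 + 12*x + 4) dx. Term by term:
    ∫_0^2 9*x^4 dx = 288/5;  ∫_0^2 -18*x^3 dx = -72;  ∫_0^2 -3*x^2 dx = -8;
    ∫_0^2 12*x dx = 24;  ∫_0^2 4 dx = 8.
  Sum: 288/5 − 72 − 8 + 24 + 8 = 48/5.
  ∫_0^2 u'(x)^2 dx = ∫_0^2 (36*x^2 - 36*x + 9) dx. Term by term:
    ∫_0^2 36*x^2 dx = 96;  ∫_0^2 -36*x dx = -72;  ∫_0^2 9 dx = 18.
  Sum: 96 − 72 + 18 = 42.
Adding: ||u||_{H^1}^2 = 48/5 + 42 = 258/5.


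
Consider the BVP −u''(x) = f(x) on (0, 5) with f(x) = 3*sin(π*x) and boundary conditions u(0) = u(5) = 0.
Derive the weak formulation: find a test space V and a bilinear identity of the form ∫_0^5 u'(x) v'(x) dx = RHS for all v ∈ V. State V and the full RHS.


V = H^1_0(0, 5) (so v(0) = v(5) = 0); weak form: ∫_0^5 u'v' dx = ∫_0^5 (3*sin(π*x)) v dx for all v ∈ V.

Multiply both sides by a test function v and integrate from 0 to 5:
  ∫_0^5 −u''(x) v(x) dx = ∫_0^5 f(x) v(x) dx.
Integrate the LHS by parts once:
  ∫_0^5 −u'' v dx = −[u'(x) v(x)]_0^5 + ∫_0^5 u'(x) v'(x) dx.
Thus ∫_0^5 u'(x) v'(x) dx = ∫_0^5 f(x) v(x) dx + [u'(x) v(x)]_0^5.
Choose V so that boundary terms are either known or forced to vanish.
u is Dirichlet: u(0) = u(5) = 0. Let V = H^1_0(0, 5); then v(0) = v(5) = 0, and [u' v]_0^5 = 0.
Weak formulation: find u (satisfying any essential BC) such that ∫_0^5 u'(x) v'(x) dx = ∫_0^5 f v dx for all v ∈ V.
Substituting f(x) = 3*sin(π*x), the right-hand side is ∫_0^5 (3*sin(π*x)) v dx.


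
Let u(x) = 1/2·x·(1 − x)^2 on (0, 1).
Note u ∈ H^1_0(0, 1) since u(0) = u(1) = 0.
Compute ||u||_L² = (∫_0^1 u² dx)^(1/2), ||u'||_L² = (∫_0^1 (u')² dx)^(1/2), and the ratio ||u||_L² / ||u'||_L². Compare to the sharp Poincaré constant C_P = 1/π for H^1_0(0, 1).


||u||_L² / ||u'||_L² = sqrt(14)/14 < C_P = 1/π.

u(x) = 1/2·x·(1 − x)^2, so u'(x) = (x - 1)*(3*x - 1)/2.
u(x) = 1/2·x·(1 − x)^2 vanishes at x = 0 and x = 1, so u ∈ H^1_0(0, 1). Differentiate via the product rule and integrate the resulting polynomials term by term.
  ∫_0^1 u² dx = ∫_0^1 (x^6/4 - x^5 + 3*x^4/2 - x^3 + x^2/4) dx. Term by term:
    ∫_0^1 x^6/4 dx = 1/28;  ∫_0^1 -x^5 dx = -1/6;  ∫_0^1 3*x^4/2 dx = 3/10;
    ∫_0^1 -x^3 dx = -1/4;  ∫_0^1 x^2/4 dx = 1/12.
  Sum: 1/28 − 1/6 + 3/10 − 1/4 + 1/12 = 1/420.
  ∫_0^1 (u')² dx = ∫_0^1 (9*x^4/4 - 6*x^3 + 11*x^2/2 - 2*x + 1/4) dx. Term by term:
    ∫_0^1 9*x^4/4 dx = 9/20;  ∫_0^1 -6*x^3 dx = -3/2;  ∫_0^1 11*x^2/2 dx = 11/6;
    ∫_0^1 -2*x dx = -1;  ∫_0^1 1/4 dx = 1/4.
  Sum: 9/20 − 3/2 + 11/6 − 1 + 1/4 = 1/30.
∫_0^1 u² dx = 1/420, so ||u||_L² = sqrt(105)/210.
∫_0^1 (u')² dx = 1/30, so ||u'||_L² = sqrt(30)/30.
Ratio ||u||_L² / ||u'||_L² = sqrt(14)/14.
Sharp Poincaré constant on H^1_0(0, 1) is C_P = L/π = 1/π, achieved by sin(π·x).
A polynomial bump cannot attain the sharp Poincaré constant (only the first sine eigenfunction does), so the ratio is strictly less than C_P, consistent with ||u||_L² ≤ C_P ||u'||_L².


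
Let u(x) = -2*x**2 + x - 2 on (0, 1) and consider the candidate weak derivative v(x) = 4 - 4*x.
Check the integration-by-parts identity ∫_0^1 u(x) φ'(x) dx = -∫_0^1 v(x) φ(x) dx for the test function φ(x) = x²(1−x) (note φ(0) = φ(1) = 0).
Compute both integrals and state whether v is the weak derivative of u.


LHS = 7/60, RHS = -2/15. No, v is not the weak derivative of u.

u(x) = -2*x**2 + x - 2, classical derivative u'(x) = 1 - 4*x.
φ(x) = x²(1−x), so φ'(x) = x*(2 - 3*x).
Note φ(0) = φ(1) = 0, so the boundary term u·φ vanishes.
LHS = ∫_0^1 u(x) φ'(x) dx = ∫_0^1 (6*x^4 - 7*x^3 + 8*x^2 - 4*x) dx. Term by term:
  ∫_0^1 6*x^4 dx = 6/5;  ∫_0^1 -7*x^3 dx = -7/4;  ∫_0^1 8*x^2 dx = 8/3;
  ∫_0^1 -4*x dx = -2.
Sum: 6/5 − 7/4 + 8/3 − 2 = 7/60.
So LHS = 7/60.
∫_0^1 v(x) φ(x) dx = ∫_0^1 (4*x^4 - 8*x^3 + 4*x^2) dx. Term by term:
  ∫_0^1 4*x^4 dx = 4/5;  ∫_0^1 -8*x^3 dx = -2;  ∫_0^1 4*x^2 dx = 4/3.
Sum: 4/5 − 2 + 4/3 = 2/15.
So RHS = -∫_0^1 v(x) φ(x) dx = -2/15.
LHS − RHS = 1/4 ≠ 0, so the identity fails.
(For a valid weak derivative the identity must hold for EVERY test function, in particular this one. The failure shows v is NOT the weak derivative of u.)
Correct weak derivative would be u'(x) = 1 - 4*x.


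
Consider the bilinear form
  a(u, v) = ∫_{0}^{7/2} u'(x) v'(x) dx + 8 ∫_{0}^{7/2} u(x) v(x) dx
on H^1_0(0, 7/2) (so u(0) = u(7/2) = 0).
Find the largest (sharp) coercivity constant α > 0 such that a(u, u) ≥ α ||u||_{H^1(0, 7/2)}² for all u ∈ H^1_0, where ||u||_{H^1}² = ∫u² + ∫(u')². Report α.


α = 1

Coercivity of a(·,·) on H^1_0(0, 7/2) means a(u, u) ≥ α ||u||_{H^1}² for every u ∈ H^1_0.
The interval has length L = 7/2, and Poincaré/coercivity depend only on L. Here a(u, u) = ∫(u')² + (8)·∫u².
Here c = 8 ≥ 1, so a(u,u) = ∫(u')² + c∫u² ≥ ∫(u')² + ∫u² = ||u||_{H^1}², i.e. α = 1 works. No larger α is possible: a(u,u) ≥ α||u||_{H^1}² means (1−α)∫(u')² ≥ (α−c)∫u², and for the modes u_n = sin(nπ(x−x₀)/L) (x₀ the left endpoint) one has ∫u_n²/∫(u_n')² = (L/(nπ))² → 0, so a(u_n,u_n)/||u_n||_{H^1}² → 1. Hence the optimal constant is α = 1.
Therefore α = 1.


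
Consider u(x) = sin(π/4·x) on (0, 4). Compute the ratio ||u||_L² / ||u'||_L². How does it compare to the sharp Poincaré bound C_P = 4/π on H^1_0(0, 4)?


||u||_L² / ||u'||_L² = 4/π = C_P.

u(x) = sin(π/4·x), so u'(x) = π*cos(π*x/4)/4.
Writing u(x) = A·sin(kπx/L) with A = 1 and k = 1, use ∫_0^L sin²(kπx/L) dx = L/2 and ∫_0^L cos²(kπx/L) dx = L/2.
u² = 1·sin²(π/4·x) and (u')² = π^2/16·cos²(π/4·x), and each of sin², cos² integrates to L/2 = 2 over (0, 4).
∫_0^4 u² dx = 2, so ||u||_L² = sqrt(2).
∫_0^4 (u')² dx = π^2/8, so ||u'||_L² = sqrt(2)*π/4.
Ratio ||u||_L² / ||u'||_L² = 4/π.
Sharp Poincaré constant on H^1_0(0, 4) is C_P = L/π = 4/π, achieved by sin(π/4·x).
This is the k = 1 eigenfunction (up to amplitude), so the ratio equals the sharp Poincaré constant exactly.


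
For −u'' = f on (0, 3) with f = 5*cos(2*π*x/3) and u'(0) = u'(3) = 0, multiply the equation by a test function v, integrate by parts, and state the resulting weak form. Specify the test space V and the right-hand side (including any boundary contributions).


V = H^1(0, 3) (no boundary constraint on v; u is determined up to an additive constant); weak form: ∫_0^3 u'v' dx = ∫_0^3 (5*cos(2*π*x/3)) v dx for all v ∈ V.

Multiply both sides by a test function v and integrate from 0 to 3:
  ∫_0^3 −u''(x) v(x) dx = ∫_0^3 f(x) v(x) dx.
Integrate the LHS by parts once:
  ∫_0^3 −u'' v dx = −[u'(x) v(x)]_0^3 + ∫_0^3 u'(x) v'(x) dx.
Thus ∫_0^3 u'(x) v'(x) dx = ∫_0^3 f(x) v(x) dx + [u'(x) v(x)]_0^3.
Choose V so that boundary terms are either known or forced to vanish.
u has homogeneous Neumann: u'(0) = u'(3) = 0. So [u' v]_0^3 = 0·v(3) − 0·v(0) = 0 for any v; take V = H^1(0, 3).
Weak formulation: find u (satisfying any essential BC) such that ∫_0^3 u'(x) v'(x) dx = ∫_0^3 f v dx for all v ∈ V (homogeneous Neumann, so boundary terms vanish).
Substituting f(x) = 5*cos(2*π*x/3), the right-hand side is ∫_0^3 (5*cos(2*π*x/3)) v dx.
Compatibility check (pure Neumann): taking v ≡ 1 ∈ V gives 0 = ∫_0^3 f dx + (0) − (0), i.e. ∫_0^3 f dx must equal u'(0) − u'(3) = 0. Indeed ∫_0^3 (5*cos(2*π*x/3)) dx = 0, so the data are compatible. The solution is then unique only up to an additive constant (fix it e.g. by requiring ∫_0^3 u dx = 0).


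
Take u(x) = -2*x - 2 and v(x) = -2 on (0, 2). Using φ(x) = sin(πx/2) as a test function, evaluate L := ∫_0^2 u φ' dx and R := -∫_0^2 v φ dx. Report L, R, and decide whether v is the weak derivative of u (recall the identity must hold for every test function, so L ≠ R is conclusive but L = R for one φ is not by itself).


LHS = 8/π, RHS = 8/π. Yes, v = u' weakly.

u(x) = -2*x - 2, classical derivative u'(x) = -2.
φ(x) = sin(πx/2), so φ'(x) = π*cos(π*x/2)/2.
Note φ(0) = φ(2) = 0, so the boundary term u·φ vanishes.
LHS = ∫_0^2 u(x) φ'(x) dx = ∫_0^2 (-π*x*cos(π*x/2) - π*cos(π*x/2)) dx. Term by term:
  ∫_0^2 -π*cos(π*x/2) dx = 0;  ∫_0^2 -π*x*cos(π*x/2) dx = 8/π.
Sum: 0 + 8/π = 8/π.
So LHS = 8/π.
∫_0^2 v(x) φ(x) dx = ∫_0^2 (-2*sin(π*x/2)) dx. Term by term:
  ∫_0^2 -2*sin(π*x/2) dx = -8/π.
So RHS = -∫_0^2 v(x) φ(x) dx = 8/π.
LHS = RHS, so the identity holds for this test φ.
Moreover u is smooth here and v(x) = u'(x) = -2 pointwise, so the identity holds for every test function. Hence v is the weak derivative of u.


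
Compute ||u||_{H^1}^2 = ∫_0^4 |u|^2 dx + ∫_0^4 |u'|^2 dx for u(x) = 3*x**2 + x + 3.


||u||_{H^1}^2 = 53768/15

The H^1 norm (squared) on an interval (0, L) is
  ||u||_{H^1}^2 = ∫_0^L u(x)^2 dx + ∫_0^L u'(x)^2 dx.
Compute u'(x) = 6*x + 1.
Then u(x)^2 = 9*x**4 + 6*x**3 + 19*x**2 + 6*x + 9 and u'(x)^2 = 36*x**2 + 12*x + 1.
Integrate each monomial from 0 to 4 using ∫_0^4 c·x^n dx = c·4^(n+1)/(n+1):
  ∫_0^4 u(x)^2 dx = ∫_0^4 (9*x^4 + 6*x^3 + 19*x^2 + 6*x + 9) dx. Term by term:
    ∫_0^4 9*x^4 dx = 9216/5;  ∫_0^4 6*x^3 dx = 384;  ∫_0^4 19*x^2 dx = 1216/3;
    ∫_0^4 6*x dx = 48;  ∫_0^4 9 dx = 36.
  Sum: 9216/5 + 384 + 1216/3 + 48 + 36 = 40748/15.
  ∫_0^4 u'(x)^2 dx = ∫_0^4 (36*x^2 + 12*x + 1) dx. Term by term:
    ∫_0^4 36*x^2 dx = 768;  ∫_0^4 12*x dx = 96;  ∫_0^4 1 dx = 4.
  Sum: 768 + 96 + 4 = 868.
Adding: ||u||_{H^1}^2 = 40748/15 + 868 = 53768/15.


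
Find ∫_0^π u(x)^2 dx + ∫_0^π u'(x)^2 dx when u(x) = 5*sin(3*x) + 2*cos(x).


||u||_{H^1(0,π)}^2 = 129*π

u'(x) = -2*sin(x) + 15*cos(3*x).
Expand u² and (u')² and integrate term by term on (0, π), using: for integers n ≥ 1, ∫_0^π sin²(nx) dx = ∫_0^π cos²(nx) dx = π/2; for n ≠ n', ∫_0^π sin(nx)sin(n'x) dx = ∫_0^π cos(nx)cos(n'x) dx = 0; and by product-to-sum, ∫_0^π sin(nx)cos(n'x) dx = ½∫_0^π [sin((n+n')x) + sin((n−n')x)] dx, which is 0 when n+n' is even and 2n/(n²−n'²) when n+n' is odd (it need not vanish on (0, π)).
  u² squared terms: (2)²·∫cos(x)² dx = 4·π/2 = 2*π;  (5)²·∫sin(3x)² dx = 25·π/2 = 25*π/2.
  u² cross terms: 2·(2)·(5)·∫cos(x)·sin(3x) dx = 20·(0) = 0.
  So ∫_0^π u² dx = 2*π + 25*π/2 + 0 = 29*π/2.
  (u')² squared terms: (-2)²·∫sin(x)² dx = 4·π/2 = 2*π;  (15)²·∫cos(3x)² dx = 225·π/2 = 225*π/2.
  (u')² cross terms: 2·(-2)·(15)·∫sin(x)·cos(3x) dx = -60·(0) = 0.
  So ∫_0^π (u')² dx = 2*π + 225*π/2 + 0 = 229*π/2.
||u||_{H^1}^2 = (29*π/2) + (229*π/2) = 129*π.


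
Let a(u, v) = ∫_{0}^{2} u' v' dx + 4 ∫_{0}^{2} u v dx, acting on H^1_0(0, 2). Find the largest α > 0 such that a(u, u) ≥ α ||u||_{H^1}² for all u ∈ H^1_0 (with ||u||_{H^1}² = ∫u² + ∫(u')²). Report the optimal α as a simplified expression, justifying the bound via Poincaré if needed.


α = 1

Coercivity of a(·,·) on H^1_0(0, 2) means a(u, u) ≥ α ||u||_{H^1}² for every u ∈ H^1_0.
The interval has length L = 2, and Poincaré/coercivity depend only on L. Here a(u, u) = ∫(u')² + (4)·∫u².
Here c = 4 ≥ 1, so a(u,u) = ∫(u')² + c∫u² ≥ ∫(u')² + ∫u² = ||u||_{H^1}², i.e. α = 1 works. No larger α is possible: a(u,u) ≥ α||u||_{H^1}² means (1−α)∫(u')² ≥ (α−c)∫u², and for the modes u_n = sin(nπ(x−x₀)/L) (x₀ the left endpoint) one has ∫u_n²/∫(u_n')² = (L/(nπ))² → 0, so a(u_n,u_n)/||u_n||_{H^1}² → 1. Hence the optimal constant is α = 1.
Therefore α = 1.


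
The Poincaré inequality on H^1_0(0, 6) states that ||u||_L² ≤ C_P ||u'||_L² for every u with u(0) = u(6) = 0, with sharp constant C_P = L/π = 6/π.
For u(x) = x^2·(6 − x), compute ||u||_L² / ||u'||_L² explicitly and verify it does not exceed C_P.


||u||_L² / ||u'||_L² = 3*sqrt(14)/7 < C_P = 6/π.

u(x) = x^2·(6 − x), so u'(x) = 3*x*(4 - x).
u(x) = x^2·(6 − x) vanishes at x = 0 and x = 6, so u ∈ H^1_0(0, 6). Differentiate via the product rule and integrate the resulting polynomials term by term.
  ∫_0^6 u² dx = ∫_0^6 (x^6 - 12*x^5 + 36*x^4) dx. Term by term:
    ∫_0^6 x^6 dx = 279936/7;  ∫_0^6 -12*x^5 dx = -93312;  ∫_0^6 36*x^4 dx = 279936/5.
  Sum: 279936/7 − 93312 + 279936/5 = 93312/35.
  ∫_0^6 (u')² dx = ∫_0^6 (9*x^4 - 72*x^3 + 144*x^2) dx. Term by term:
    ∫_0^6 9*x^4 dx = 69984/5;  ∫_0^6 -72*x^3 dx = -23328;  ∫_0^6 144*x^2 dx = 10368.
  Sum: 69984/5 − 23328 + 10368 = 5184/5.
∫_0^6 u² dx = 93312/35, so ||u||_L² = 216*sqrt(70)/35.
∫_0^6 (u')² dx = 5184/5, so ||u'||_L² = 72*sqrt(5)/5.
Ratio ||u||_L² / ||u'||_L² = 3*sqrt(14)/7.
Sharp Poincaré constant on H^1_0(0, 6) is C_P = L/π = 6/π, achieved by sin(π/6·x).
A polynomial bump cannot attain the sharp Poincaré constant (only the first sine eigenfunction does), so the ratio is strictly less than C_P, consistent with ||u||_L² ≤ C_P ||u'||_L².


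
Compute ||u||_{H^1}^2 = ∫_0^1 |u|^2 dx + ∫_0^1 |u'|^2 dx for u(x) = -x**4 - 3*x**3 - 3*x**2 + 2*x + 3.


||u||_{H^1}^2 = 15487/252

The H^1 norm (squared) on an interval (0, L) is
  ||u||_{H^1}^2 = ∫_0^L u(x)^2 dx + ∫_0^L u'(x)^2 dx.
Compute u'(x) = -4*x**3 - 9*x**2 - 6*x + 2.
Then u(x)^2 = x**8 + 6*x**7 + 15*x**6 + 14*x**5 - 9*x**4 - 30*x**3 - 14*x**2 + 12*x + 9 and u'(x)^2 = 16*x**6 + 72*x**5 + 129*x**4 + 92*x**3 - 24*x + 4.
Integrate each monomial from 0 to 1 using ∫_0^1 c·x^n dx = c·1^(n+1)/(n+1):
  ∫_0^1 u(x)^2 dx = ∫_0^1 (x^8 + 6*x^7 + 15*x^6 + 14*x^5 - 9*x^4 - 30*x^3 - 14*x^2 + 12*x + 9) dx. Term by term:
    ∫_0^1 x^8 dx = 1/9;  ∫_0^1 6*x^7 dx = 3/4;  ∫_0^1 15*x^6 dx = 15/7;
    ∫_0^1 14*x^5 dx = 7/3;  ∫_0^1 -9*x^4 dx = -9/5;  ∫_0^1 -30*x^3 dx = -15/2;
    ∫_0^1 -14*x^2 dx = -14/3;  ∫_0^1 12*x dx = 6;  ∫_0^1 9 dx = 9.
  Sum: 1/9 + 3/4 + 15/7 + 7/3 − 9/5 − 15/2 − 14/3 + 6 + 9 = 8027/1260.
  ∫_0^1 u'(x)^2 dx = ∫_0^1 (16*x^6 + 72*x^5 + 129*x^4 + 92*x^3 - 24*x + 4) dx. Term by term:
    ∫_0^1 16*x^6 dx = 16/7;  ∫_0^1 72*x^5 dx = 12;  ∫_0^1 129*x^4 dx = 129/5;
    ∫_0^1 92*x^3 dx = 23;  ∫_0^1 -24*x dx = -12;  ∫_0^1 4 dx = 4.
  Sum: 16/7 + 12 + 129/5 + 23 − 12 + 4 = 1928/35.
Adding: ||u||_{H^1}^2 = 8027/1260 + 1928/35 = 15487/252.


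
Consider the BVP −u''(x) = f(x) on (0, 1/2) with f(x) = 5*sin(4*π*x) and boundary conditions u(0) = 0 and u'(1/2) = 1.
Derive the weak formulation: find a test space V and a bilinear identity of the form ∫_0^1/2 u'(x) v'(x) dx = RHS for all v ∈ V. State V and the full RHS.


V = {v ∈ H^1(0, 1/2) : v(0) = 0} (test functions vanish at x = 0 where u is specified); weak form: ∫_0^1/2 u'v' dx = ∫_0^1/2 (5*sin(4*π*x)) v dx + v(1/2) for all v ∈ V.

Multiply both sides by a test function v and integrate from 0 to 1/2:
  ∫_0^1/2 −u''(x) v(x) dx = ∫_0^1/2 f(x) v(x) dx.
Integrate the LHS by parts once:
  ∫_0^1/2 −u'' v dx = −[u'(x) v(x)]_0^1/2 + ∫_0^1/2 u'(x) v'(x) dx.
Thus ∫_0^1/2 u'(x) v'(x) dx = ∫_0^1/2 f(x) v(x) dx + [u'(x) v(x)]_0^1/2.
Choose V so that boundary terms are either known or forced to vanish.
Mixed BC: u(0) = 0 (Dirichlet) and u'(1/2) = 1 (Neumann). Define V = {v ∈ H^1(0, 1/2) : v(0) = 0}. Then [u' v]_0^1/2 = u'(1/2)·v(1/2) − u'(0)·0 = v(1/2).
Weak formulation: find u (satisfying any essential BC) such that ∫_0^1/2 u'(x) v'(x) dx = ∫_0^1/2 f v dx + v(1/2) for all v ∈ V (Dirichlet at 0 absorbed into V; Neumann datum at x = 1/2 contributes the boundary term).
Substituting f(x) = 5*sin(4*π*x), the right-hand side is ∫_0^1/2 (5*sin(4*π*x)) v dx + v(1/2).


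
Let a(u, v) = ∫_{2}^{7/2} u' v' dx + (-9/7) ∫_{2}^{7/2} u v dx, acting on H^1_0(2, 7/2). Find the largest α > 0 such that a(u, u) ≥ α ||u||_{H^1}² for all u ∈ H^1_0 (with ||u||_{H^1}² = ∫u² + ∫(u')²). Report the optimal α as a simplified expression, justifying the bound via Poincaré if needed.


α = (-81 + 28*π^2)/(7*(9 + 4*π^2))

Coercivity of a(·,·) on H^1_0(2, 7/2) means a(u, u) ≥ α ||u||_{H^1}² for every u ∈ H^1_0.
The interval has length L = 3/2, and Poincaré/coercivity depend only on L. Here a(u, u) = ∫(u')² + (-9/7)·∫u².
Here c = -9/7 < 0 with |c| < (π/L)² = 4*π^2/9, so coercivity still holds. The condition a(u,u) ≥ α||u||_{H^1}² reads (1−α)∫(u')² ≥ (α−c)∫u². Any admissible α is ≤ 1 (rapidly oscillating u have ∫u²/∫(u')² → 0), and α = 1 would force 0 ≥ (1−c)∫u², impossible since c < 1; so 1−α > 0. By the sharp Poincaré inequality on H^1_0 of an interval of length L, ∫(u')² ≥ (π/L)²∫u² with equality for the first sine mode sin(π(x−x₀)/L) (x₀ the left endpoint), so the inequality holds for all u iff (1−α)(π/L)² ≥ α − c, i.e. α ≤ ((π/L)² + c)/((π/L)² + 1) = (1 + c(L/π)²)/(1 + (L/π)²). (Direct route, valid since c ≤ 0: Poincaré gives c∫u² ≥ c(L/π)²∫(u')², so a(u,u) ≥ (1 + c(L/π)²)∫(u')², while ||u||_{H^1}² ≤ (1 + (L/π)²)∫(u')²; dividing yields the same α.) With (π/L)² = 4*π^2/9 and c = -9/7, the largest admissible constant is α = ((π/L)² + c)/((π/L)² + 1).
Simplifying, α = (-81 + 28*π^2)/(7*(9 + 4*π^2)).


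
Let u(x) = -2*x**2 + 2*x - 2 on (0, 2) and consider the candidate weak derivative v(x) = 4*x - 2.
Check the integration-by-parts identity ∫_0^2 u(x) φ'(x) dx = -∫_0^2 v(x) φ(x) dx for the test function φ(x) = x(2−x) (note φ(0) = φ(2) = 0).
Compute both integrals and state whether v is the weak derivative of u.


LHS = 8/3, RHS = -8/3. No, v is not the weak derivative of u.

u(x) = -2*x**2 + 2*x - 2, classical derivative u'(x) = 2 - 4*x.
φ(x) = x(2−x), so φ'(x) = 2 - 2*x.
Note φ(0) = φ(2) = 0, so the boundary term u·φ vanishes.
LHS = ∫_0^2 u(x) φ'(x) dx = ∫_0^2 (4*x^3 - 8*x^2 + 8*x - 4) dx. Term by term:
  ∫_0^2 4*x^3 dx = 16;  ∫_0^2 -8*x^2 dx = -64/3;  ∫_0^2 8*x dx = 16;
  ∫_0^2 -4 dx = -8.
Sum: 16 − 64/3 + 16 − 8 = 8/3.
So LHS = 8/3.
∫_0^2 v(x) φ(x) dx = ∫_0^2 (-4*x^3 + 10*x^2 - 4*x) dx. Term by term:
  ∫_0^2 -4*x^3 dx = -16;  ∫_0^2 10*x^2 dx = 80/3;  ∫_0^2 -4*x dx = -8.
Sum: -16 + 80/3 − 8 = 8/3.
So RHS = -∫_0^2 v(x) φ(x) dx = -8/3.
LHS − RHS = 16/3 ≠ 0, so the identity fails.
(For a valid weak derivative the identity must hold for EVERY test function, in particular this one. The failure shows v is NOT the weak derivative of u.)
Correct weak derivative would be u'(x) = 2 - 4*x.


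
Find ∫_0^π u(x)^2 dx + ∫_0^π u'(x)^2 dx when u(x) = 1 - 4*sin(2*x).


||u||_{H^1(0,π)}^2 = 41*π

u'(x) = -8*cos(2*x).
Expand u² and (u')² and integrate term by term on (0, π), using: for integers n ≥ 1, ∫_0^π sin²(nx) dx = ∫_0^π cos²(nx) dx = π/2; for n ≠ n', ∫_0^π sin(nx)sin(n'x) dx = ∫_0^π cos(nx)cos(n'x) dx = 0; and by product-to-sum, ∫_0^π sin(nx)cos(n'x) dx = ½∫_0^π [sin((n+n')x) + sin((n−n')x)] dx, which is 0 when n+n' is even and 2n/(n²−n'²) when n+n' is odd (it need not vanish on (0, π)). For the constant mode: ∫_0^π 1 dx = π, ∫_0^π cos(nx) dx = 0, ∫_0^π sin(nx) dx = (1−(−1)^n)/n.
  u² squared terms: (1)²·∫1 dx = 1·π = π;  (-4)²·∫sin(2x)² dx = 16·π/2 = 8*π.
  u² cross terms: 2·(1)·(-4)·∫1·sin(2x) dx = -8·(0) = 0.
  So ∫_0^π u² dx = π + 8*π + 0 = 9*π.
  (u')² squared terms: (-8)²·∫cos(2x)² dx = 64·π/2 = 32*π.
  So ∫_0^π (u')² dx = 32*π.
||u||_{H^1}^2 = (9*π) + (32*π) = 41*π.


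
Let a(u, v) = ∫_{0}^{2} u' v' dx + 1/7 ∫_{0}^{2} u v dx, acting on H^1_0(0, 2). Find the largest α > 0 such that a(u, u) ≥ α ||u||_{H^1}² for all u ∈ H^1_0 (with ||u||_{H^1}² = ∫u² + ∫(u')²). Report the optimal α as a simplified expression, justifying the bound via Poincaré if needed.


α = (4/7 + π^2)/(4 + π^2)

Coercivity of a(·,·) on H^1_0(0, 2) means a(u, u) ≥ α ||u||_{H^1}² for every u ∈ H^1_0.
The interval has length L = 2, and Poincaré/coercivity depend only on L. Here a(u, u) = ∫(u')² + (1/7)·∫u².
Here 0 < c = 1/7 < 1. The condition a(u,u) ≥ α||u||_{H^1}² reads (1−α)∫(u')² ≥ (α−c)∫u². Any admissible α is ≤ 1 (rapidly oscillating u have ∫u²/∫(u')² → 0), and α = 1 would force 0 ≥ (1−c)∫u², impossible since c < 1; so 1−α > 0. By the sharp Poincaré inequality on H^1_0 of an interval of length L, ∫(u')² ≥ (π/L)²∫u² with equality for the first sine mode sin(π(x−x₀)/L) (x₀ the left endpoint), so the inequality holds for all u iff (1−α)(π/L)² ≥ α − c, i.e. α ≤ ((π/L)² + c)/((π/L)² + 1) = (1 + c(L/π)²)/(1 + (L/π)²). With (π/L)² = π^2/4 and c = 1/7, the largest admissible constant is α = ((π/L)² + c)/((π/L)² + 1).
Simplifying, α = (4/7 + π^2)/(4 + π^2).


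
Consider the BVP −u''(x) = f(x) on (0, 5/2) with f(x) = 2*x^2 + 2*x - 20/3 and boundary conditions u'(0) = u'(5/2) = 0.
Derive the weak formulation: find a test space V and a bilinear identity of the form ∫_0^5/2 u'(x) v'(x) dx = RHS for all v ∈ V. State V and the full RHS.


V = H^1(0, 5/2) (no boundary constraint on v; u is determined up to an additive constant); weak form: ∫_0^5/2 u'v' dx = ∫_0^5/2 (2*x^2 + 2*x - 20/3) v dx for all v ∈ V.

Multiply both sides by a test function v and integrate from 0 to 5/2:
  ∫_0^5/2 −u''(x) v(x) dx = ∫_0^5/2 f(x) v(x) dx.
Integrate the LHS by parts once:
  ∫_0^5/2 −u'' v dx = −[u'(x) v(x)]_0^5/2 + ∫_0^5/2 u'(x) v'(x) dx.
Thus ∫_0^5/2 u'(x) v'(x) dx = ∫_0^5/2 f(x) v(x) dx + [u'(x) v(x)]_0^5/2.
Choose V so that boundary terms are either known or forced to vanish.
u has homogeneous Neumann: u'(0) = u'(5/2) = 0. So [u' v]_0^5/2 = 0·v(5/2) − 0·v(0) = 0 for any v; take V = H^1(0, 5/2).
Weak formulation: find u (satisfying any essential BC) such that ∫_0^5/2 u'(x) v'(x) dx = ∫_0^5/2 f v dx for all v ∈ V (homogeneous Neumann, so boundary terms vanish).
Substituting f(x) = 2*x^2 + 2*x - 20/3, the right-hand side is ∫_0^5/2 (2*x^2 + 2*x - 20/3) v dx.
Compatibility check (pure Neumann): taking v ≡ 1 ∈ V gives 0 = ∫_0^5/2 f dx + (0) − (0), i.e. ∫_0^5/2 f dx must equal u'(0) − u'(5/2) = 0. Indeed ∫_0^5/2 (2*x^2 + 2*x - 20/3) dx = 0, so the data are compatible. The solution is then unique only up to an additive constant (fix it e.g. by requiring ∫_0^5/2 u dx = 0).


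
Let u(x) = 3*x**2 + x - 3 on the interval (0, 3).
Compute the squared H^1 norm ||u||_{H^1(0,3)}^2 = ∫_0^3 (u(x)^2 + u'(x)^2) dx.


||u||_{H^1}^2 = 7869/10

The H^1 norm (squared) on an interval (0, L) is
  ||u||_{H^1}^2 = ∫_0^L u(x)^2 dx + ∫_0^L u'(x)^2 dx.
Compute u'(x) = 6*x + 1.
Then u(x)^2 = 9*x**4 + 6*x**3 - 17*x**2 - 6*x + 9 and u'(x)^2 = 36*x**2 + 12*x + 1.
Integrate each monomial from 0 to 3 using ∫_0^3 c·x^n dx = c·3^(n+1)/(n+1):
  ∫_0^3 u(x)^2 dx = ∫_0^3 (9*x^4 + 6*x^3 - 17*x^2 - 6*x + 9) dx. Term by term:
    ∫_0^3 9*x^4 dx = 2187/5;  ∫_0^3 6*x^3 dx = 243/2;  ∫_0^3 -17*x^2 dx = -153;
    ∫_0^3 -6*x dx = -27;  ∫_0^3 9 dx = 27.
  Sum: 2187/5 + 243/2 − 153 − 27 + 27 = 4059/10.
  ∫_0^3 u'(x)^2 dx = ∫_0^3 (36*x^2 + 12*x + 1) dx. Term by term:
    ∫_0^3 36*x^2 dx = 324;  ∫_0^3 12*x dx = 54;  ∫_0^3 1 dx = 3.
  Sum: 324 + 54 + 3 = 381.
Adding: ||u||_{H^1}^2 = 4059/10 + 381 = 7869/10.


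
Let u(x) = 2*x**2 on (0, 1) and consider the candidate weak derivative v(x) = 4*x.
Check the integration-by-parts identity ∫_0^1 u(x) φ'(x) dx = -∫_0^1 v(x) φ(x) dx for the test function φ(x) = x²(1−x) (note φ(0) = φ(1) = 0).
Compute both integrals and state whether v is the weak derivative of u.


LHS = -1/5, RHS = -1/5. Yes, v = u' weakly.

u(x) = 2*x**2, classical derivative u'(x) = 4*x.
φ(x) = x²(1−x), so φ'(x) = x*(2 - 3*x).
Note φ(0) = φ(1) = 0, so the boundary term u·φ vanishes.
LHS = ∫_0^1 u(x) φ'(x) dx = ∫_0^1 (-6*x^4 + 4*x^3) dx. Term by term:
  ∫_0^1 -6*x^4 dx = -6/5;  ∫_0^1 4*x^3 dx = 1.
Sum: -6/5 + 1 = -1/5.
So LHS = -1/5.
∫_0^1 v(x) φ(x) dx = ∫_0^1 (-4*x^4 + 4*x^3) dx. Term by term:
  ∫_0^1 -4*x^4 dx = -4/5;  ∫_0^1 4*x^3 dx = 1.
Sum: -4/5 + 1 = 1/5.
So RHS = -∫_0^1 v(x) φ(x) dx = -1/5.
LHS = RHS, so the identity holds for this test φ.
Moreover u is smooth here and v(x) = u'(x) = 4*x pointwise, so the identity holds for every test function. Hence v is the weak derivative of u.


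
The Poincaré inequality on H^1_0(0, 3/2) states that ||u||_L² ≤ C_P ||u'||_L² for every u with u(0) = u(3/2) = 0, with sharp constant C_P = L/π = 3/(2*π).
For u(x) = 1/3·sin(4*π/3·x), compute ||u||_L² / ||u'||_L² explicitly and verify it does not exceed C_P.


||u||_L² / ||u'||_L² = 3/(4*π) < C_P = 3/(2*π).

u(x) = 1/3·sin(4*π/3·x), so u'(x) = 4*π*cos(4*π*x/3)/9.
Writing u(x) = A·sin(kπx/L) with A = 1/3 and k = 2, use ∫_0^L sin²(kπx/L) dx = L/2 and ∫_0^L cos²(kπx/L) dx = L/2.
u² = 1/9·sin²(4*π/3·x) and (u')² = 16*π^2/81·cos²(4*π/3·x), and each of sin², cos² integrates to L/2 = 3/4 over (0, 3/2).
∫_0^3/2 u² dx = 1/12, so ||u||_L² = sqrt(3)/6.
∫_0^3/2 (u')² dx = 4*π^2/27, so ||u'||_L² = 2*sqrt(3)*π/9.
Ratio ||u||_L² / ||u'||_L² = 3/(4*π).
Sharp Poincaré constant on H^1_0(0, 3/2) is C_P = L/π = 3/(2*π), achieved by sin(2*π/3·x).
This is the k = 2 harmonic; the ratio L/(kπ) is strictly less than C_P = L/π, consistent with the sharp inequality ||u||_L² ≤ C_P ||u'||_L².


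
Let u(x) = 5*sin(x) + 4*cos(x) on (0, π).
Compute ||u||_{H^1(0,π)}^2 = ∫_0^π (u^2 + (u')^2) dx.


||u||_{H^1(0,π)}^2 = 41*π

u'(x) = -4*sin(x) + 5*cos(x).
Expand u² and (u')² and integrate term by term on (0, π), using: for integers n ≥ 1, ∫_0^π sin²(nx) dx = ∫_0^π cos²(nx) dx = π/2; for n ≠ n', ∫_0^π sin(nx)sin(n'x) dx = ∫_0^π cos(nx)cos(n'x) dx = 0; and by product-to-sum, ∫_0^π sin(nx)cos(n'x) dx = ½∫_0^π [sin((n+n')x) + sin((n−n')x)] dx, which is 0 when n+n' is even and 2n/(n²−n'²) when n+n' is odd (it need not vanish on (0, π)).
  u² squared terms: (4)²·∫cos(x)² dx = 16·π/2 = 8*π;  (5)²·∫sin(x)² dx = 25·π/2 = 25*π/2.
  u² cross terms: 2·(4)·(5)·∫cos(x)·sin(x) dx = 40·(0) = 0.
  So ∫_0^π u² dx = 8*π + 25*π/2 + 0 = 41*π/2.
  (u')² squared terms: (-4)²·∫sin(x)² dx = 16·π/2 = 8*π;  (5)²·∫cos(x)² dx = 25·π/2 = 25*π/2.
  (u')² cross terms: 2·(-4)·(5)·∫sin(x)·cos(x) dx = -40·(0) = 0.
  So ∫_0^π (u')² dx = 8*π + 25*π/2 + 0 = 41*π/2.
||u||_{H^1}^2 = (41*π/2) + (41*π/2) = 41*π.


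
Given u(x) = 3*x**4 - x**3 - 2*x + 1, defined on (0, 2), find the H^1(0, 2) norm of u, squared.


||u||_{H^1}^2 = 214378/105

The H^1 norm (squared) on an interval (0, L) is
  ||u||_{H^1}^2 = ∫_0^L u(x)^2 dx + ∫_0^L u'(x)^2 dx.
Compute u'(x) = 12*x**3 - 3*x**2 - 2.
Then u(x)^2 = 9*x**8 - 6*x**7 + x**6 - 12*x**5 + 10*x**4 - 2*x**3 + 4*x**2 - 4*x + 1 and u'(x)^2 = 144*x**6 - 72*x**5 + 9*x**4 - 48*x**3 + 12*x**2 + 4.
Integrate each monomial from 0 to 2 using ∫_0^2 c·x^n dx = c·2^(n+1)/(n+1):
  ∫_0^2 u(x)^2 dx = ∫_0^2 (9*x^8 - 6*x^7 + x^6 - 12*x^5 + 10*x^4 - 2*x^3 + 4*x^2 - 4*x + 1) dx. Term by term:
    ∫_0^2 9*x^8 dx = 512;  ∫_0^2 -6*x^7 dx = -192;  ∫_0^2 x^6 dx = 128/7;
    ∫_0^2 -12*x^5 dx = -128;  ∫_0^2 10*x^4 dx = 64;  ∫_0^2 -2*x^3 dx = -8;
    ∫_0^2 4*x^2 dx = 32/3;  ∫_0^2 -4*x dx = -8;  ∫_0^2 1 dx = 2.
  Sum: 512 − 192 + 128/7 − 128 + 64 − 8 + 32/3 − 8 + 2 = 5690/21.
  ∫_0^2 u'(x)^2 dx = ∫_0^2 (144*x^6 - 72*x^5 + 9*x^4 - 48*x^3 + 12*x^2 + 4) dx. Term by term:
    ∫_0^2 144*x^6 dx = 18432/7;  ∫_0^2 -72*x^5 dx = -768;  ∫_0^2 9*x^4 dx = 288/5;
    ∫_0^2 -48*x^3 dx = -192;  ∫_0^2 12*x^2 dx = 32;  ∫_0^2 4 dx = 8.
  Sum: 18432/7 − 768 + 288/5 − 192 + 32 + 8 = 61976/35.
Adding: ||u||_{H^1}^2 = 5690/21 + 61976/35 = 214378/105.


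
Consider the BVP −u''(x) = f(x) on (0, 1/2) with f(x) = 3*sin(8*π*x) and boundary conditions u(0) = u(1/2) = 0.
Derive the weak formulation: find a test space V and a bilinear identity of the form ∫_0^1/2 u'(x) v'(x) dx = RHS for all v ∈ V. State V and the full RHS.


V = H^1_0(0, 1/2) (so v(0) = v(1/2) = 0); weak form: ∫_0^1/2 u'v' dx = ∫_0^1/2 (3*sin(8*π*x)) v dx for all v ∈ V.

Multiply both sides by a test function v and integrate from 0 to 1/2:
  ∫_0^1/2 −u''(x) v(x) dx = ∫_0^1/2 f(x) v(x) dx.
Integrate the LHS by parts once:
  ∫_0^1/2 −u'' v dx = −[u'(x) v(x)]_0^1/2 + ∫_0^1/2 u'(x) v'(x) dx.
Thus ∫_0^1/2 u'(x) v'(x) dx = ∫_0^1/2 f(x) v(x) dx + [u'(x) v(x)]_0^1/2.
Choose V so that boundary terms are either known or forced to vanish.
u is Dirichlet: u(0) = u(1/2) = 0. Let V = H^1_0(0, 1/2); then v(0) = v(1/2) = 0, and [u' v]_0^1/2 = 0.
Weak formulation: find u (satisfying any essential BC) such that ∫_0^1/2 u'(x) v'(x) dx = ∫_0^1/2 f v dx for all v ∈ V.
Substituting f(x) = 3*sin(8*π*x), the right-hand side is ∫_0^1/2 (3*sin(8*π*x)) v dx.


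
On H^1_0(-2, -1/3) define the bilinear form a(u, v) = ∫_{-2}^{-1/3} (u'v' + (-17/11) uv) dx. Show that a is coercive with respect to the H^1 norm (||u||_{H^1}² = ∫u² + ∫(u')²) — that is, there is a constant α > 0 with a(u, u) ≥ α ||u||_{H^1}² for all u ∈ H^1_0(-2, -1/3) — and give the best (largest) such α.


α = (-425 + 99*π^2)/(11*(25 + 9*π^2))

Coercivity of a(·,·) on H^1_0(-2, -1/3) means a(u, u) ≥ α ||u||_{H^1}² for every u ∈ H^1_0.
The interval has length L = 5/3, and Poincaré/coercivity depend only on L. Here a(u, u) = ∫(u')² + (-17/11)·∫u².
Here c = -17/11 < 0 with |c| < (π/L)² = 9*π^2/25, so coercivity still holds. The condition a(u,u) ≥ α||u||_{H^1}² reads (1−α)∫(u')² ≥ (α−c)∫u². Any admissible α is ≤ 1 (rapidly oscillating u have ∫u²/∫(u')² → 0), and α = 1 would force 0 ≥ (1−c)∫u², impossible since c < 1; so 1−α > 0. By the sharp Poincaré inequality on H^1_0 of an interval of length L, ∫(u')² ≥ (π/L)²∫u² with equality for the first sine mode sin(π(x−x₀)/L) (x₀ the left endpoint), so the inequality holds for all u iff (1−α)(π/L)² ≥ α − c, i.e. α ≤ ((π/L)² + c)/((π/L)² + 1) = (1 + c(L/π)²)/(1 + (L/π)²). (Direct route, valid since c ≤ 0: Poincaré gives c∫u² ≥ c(L/π)²∫(u')², so a(u,u) ≥ (1 + c(L/π)²)∫(u')², while ||u||_{H^1}² ≤ (1 + (L/π)²)∫(u')²; dividing yields the same α.) With (π/L)² = 9*π^2/25 and c = -17/11, the largest admissible constant is α = ((π/L)² + c)/((π/L)² + 1).
Simplifying, α = (-425 + 99*π^2)/(11*(25 + 9*π^2)).


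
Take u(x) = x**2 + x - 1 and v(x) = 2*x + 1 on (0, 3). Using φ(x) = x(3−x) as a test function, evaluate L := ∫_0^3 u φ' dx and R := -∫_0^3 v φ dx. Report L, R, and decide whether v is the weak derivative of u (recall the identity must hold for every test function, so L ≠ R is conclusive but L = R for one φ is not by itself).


LHS = -18, RHS = -18. Yes, v = u' weakly.

u(x) = x**2 + x - 1, classical derivative u'(x) = 2*x + 1.
φ(x) = x(3−x), so φ'(x) = 3 - 2*x.
Note φ(0) = φ(3) = 0, so the boundary term u·φ vanishes.
LHS = ∫_0^3 u(x) φ'(x) dx = ∫_0^3 (-2*x^3 + x^2 + 5*x - 3) dx. Term by term:
  ∫_0^3 -2*x^3 dx = -81/2;  ∫_0^3 x^2 dx = 9;  ∫_0^3 5*x dx = 45/2;
  ∫_0^3 -3 dx = -9.
Sum: -81/2 + 9 + 45/2 − 9 = -18.
So LHS = -18.
∫_0^3 v(x) φ(x) dx = ∫_0^3 (-2*x^3 + 5*x^2 + 3*x) dx. Term by term:
  ∫_0^3 -2*x^3 dx = -81/2;  ∫_0^3 5*x^2 dx = 45;  ∫_0^3 3*x dx = 27/2.
Sum: -81/2 + 45 + 27/2 = 18.
So RHS = -∫_0^3 v(x) φ(x) dx = -18.
LHS = RHS, so the identity holds for this test φ.
Moreover u is smooth here and v(x) = u'(x) = 2*x + 1 pointwise, so the identity holds for every test function. Hence v is the weak derivative of u.


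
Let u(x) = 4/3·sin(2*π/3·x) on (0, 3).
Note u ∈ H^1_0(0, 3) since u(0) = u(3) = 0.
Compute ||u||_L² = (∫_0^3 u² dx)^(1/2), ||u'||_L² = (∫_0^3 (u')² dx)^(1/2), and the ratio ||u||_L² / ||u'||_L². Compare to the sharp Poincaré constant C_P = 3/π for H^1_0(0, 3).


||u||_L² / ||u'||_L² = 3/(2*π) < C_P = 3/π.

u(x) = 4/3·sin(2*π/3·x), so u'(x) = 8*π*cos(2*π*x/3)/9.
Writing u(x) = A·sin(kπx/L) with A = 4/3 and k = 2, use ∫_0^L sin²(kπx/L) dx = L/2 and ∫_0^L cos²(kπx/L) dx = L/2.
u² = 16/9·sin²(2*π/3·x) and (u')² = 64*π^2/81·cos²(2*π/3·x), and each of sin², cos² integrates to L/2 = 3/2 over (0, 3).
∫_0^3 u² dx = 8/3, so ||u||_L² = 2*sqrt(6)/3.
∫_0^3 (u')² dx = 32*π^2/27, so ||u'||_L² = 4*sqrt(6)*π/9.
Ratio ||u||_L² / ||u'||_L² = 3/(2*π).
Sharp Poincaré constant on H^1_0(0, 3) is C_P = L/π = 3/π, achieved by sin(π/3·x).
This is the k = 2 harmonic; the ratio L/(kπ) is strictly less than C_P = L/π, consistent with the sharp inequality ||u||_L² ≤ C_P ||u'||_L².


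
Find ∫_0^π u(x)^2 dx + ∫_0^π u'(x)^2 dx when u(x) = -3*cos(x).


||u||_{H^1(0,π)}^2 = 9*π

u'(x) = 3*sin(x).
Expand u² and (u')² and integrate term by term on (0, π), using: for integers n ≥ 1, ∫_0^π sin²(nx) dx = ∫_0^π cos²(nx) dx = π/2; for n ≠ n', ∫_0^π sin(nx)sin(n'x) dx = ∫_0^π cos(nx)cos(n'x) dx = 0; and by product-to-sum, ∫_0^π sin(nx)cos(n'x) dx = ½∫_0^π [sin((n+n')x) + sin((n−n')x)] dx, which is 0 when n+n' is even and 2n/(n²−n'²) when n+n' is odd (it need not vanish on (0, π)).
  u² squared terms: (-3)²·∫cos(x)² dx = 9·π/2 = 9*π/2.
  So ∫_0^π u² dx = 9*π/2.
  (u')² squared terms: (3)²·∫sin(x)² dx = 9·π/2 = 9*π/2.
  So ∫_0^π (u')² dx = 9*π/2.
||u||_{H^1}^2 = (9*π/2) + (9*π/2) = 9*π.
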